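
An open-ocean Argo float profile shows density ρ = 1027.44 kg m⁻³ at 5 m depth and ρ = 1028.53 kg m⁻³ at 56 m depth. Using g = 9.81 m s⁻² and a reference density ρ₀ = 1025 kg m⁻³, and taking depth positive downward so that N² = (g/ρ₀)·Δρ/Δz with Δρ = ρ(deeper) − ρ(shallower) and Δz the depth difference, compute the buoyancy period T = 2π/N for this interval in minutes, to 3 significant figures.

7.32 min

Δρ = 1028.53 − 1027.44 = 1.09 kg m⁻³ over Δz = 56 − 5 = 51 m.
N² = (9.81/1025) × (1.09/51) = 2.0455 × 10⁻⁴ s⁻².
N = √(2.0455 × 10⁻⁴) = 0.014302 rad s⁻¹, so T = 2π/N = 439.32 s = 7.3220 min ≈ 7.32 min.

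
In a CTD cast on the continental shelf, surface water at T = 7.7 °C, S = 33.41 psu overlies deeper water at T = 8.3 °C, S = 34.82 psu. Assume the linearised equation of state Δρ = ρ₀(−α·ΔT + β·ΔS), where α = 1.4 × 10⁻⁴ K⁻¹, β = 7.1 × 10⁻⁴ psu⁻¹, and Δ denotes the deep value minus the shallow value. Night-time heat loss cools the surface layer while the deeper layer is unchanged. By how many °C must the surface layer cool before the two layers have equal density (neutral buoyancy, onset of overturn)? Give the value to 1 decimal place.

6.6 °C

Neutral buoyancy requires Δρ = 0, i.e. −α(T_deep − T_surf′) + β(S_deep − S_surf) = 0.
T_surf′ = T_deep − (β/α)·ΔS = 8.3 − (7.1 × 10⁻⁴/1.4 × 10⁻⁴)·(+1.41) = 1.149 °C.
Cooling required: 7.7 − (1.149) = 6.551 °C.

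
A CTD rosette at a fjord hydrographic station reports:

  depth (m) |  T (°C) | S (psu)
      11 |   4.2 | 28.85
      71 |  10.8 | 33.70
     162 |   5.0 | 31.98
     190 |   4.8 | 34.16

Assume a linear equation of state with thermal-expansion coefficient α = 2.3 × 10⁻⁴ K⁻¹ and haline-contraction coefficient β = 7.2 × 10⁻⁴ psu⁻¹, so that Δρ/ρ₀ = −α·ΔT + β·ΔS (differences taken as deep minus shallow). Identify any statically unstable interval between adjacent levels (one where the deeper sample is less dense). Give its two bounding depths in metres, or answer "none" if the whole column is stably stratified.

Evaluate Δρ/ρ₀ = −αΔT + βΔS across each adjacent pair:
  11–71 m: −αΔT+βΔS = −(2.3 × 10⁻⁴)(+6.6)+(7.2 × 10⁻⁴)(+4.85) = 2.0 × 10⁻³ → stable
  71–162 m: −αΔT+βΔS = −(2.3 × 10⁻⁴)(-5.8)+(7.2 × 10⁻⁴)(-1.72) = 9.6 × 10⁻⁵ → stable
  162–190 m: −αΔT+βΔS = −(2.3 × 10⁻⁴)(-0.2)+(7.2 × 10⁻⁴)(+2.18) = 1.6 × 10⁻³ → stable
Every interval has Δρ > 0: the column is stably stratified throughout.

none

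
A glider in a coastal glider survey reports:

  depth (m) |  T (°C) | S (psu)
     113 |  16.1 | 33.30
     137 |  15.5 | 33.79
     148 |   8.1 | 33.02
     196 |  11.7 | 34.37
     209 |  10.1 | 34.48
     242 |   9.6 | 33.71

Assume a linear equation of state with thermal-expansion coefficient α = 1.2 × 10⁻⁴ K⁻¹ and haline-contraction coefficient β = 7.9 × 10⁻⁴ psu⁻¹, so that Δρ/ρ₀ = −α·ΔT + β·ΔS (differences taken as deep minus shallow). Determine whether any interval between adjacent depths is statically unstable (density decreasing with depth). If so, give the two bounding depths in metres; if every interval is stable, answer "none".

Evaluate Δρ/ρ₀ = −αΔT + βΔS across each adjacent pair:
  113–137 m: −αΔT+βΔS = −(1.2 × 10⁻⁴)(-0.6)+(7.9 × 10⁻⁴)(+0.49) = 4.6 × 10⁻⁴ → stable
  137–148 m: −αΔT+βΔS = −(1.2 × 10⁻⁴)(-7.4)+(7.9 × 10⁻⁴)(-0.77) = 2.8 × 10⁻⁴ → stable
  148–196 m: −αΔT+βΔS = −(1.2 × 10⁻⁴)(+3.6)+(7.9 × 10⁻⁴)(+1.35) = 6.3 × 10⁻⁴ → stable
  196–209 m: −αΔT+βΔS = −(1.2 × 10⁻⁴)(-1.6)+(7.9 × 10⁻⁴)(+0.11) = 2.8 × 10⁻⁴ → stable
  209–242 m: −αΔT+βΔS = −(1.2 × 10⁻⁴)(-0.5)+(7.9 × 10⁻⁴)(-0.77) = -5.5 × 10⁻⁴ → UNSTABLE
The 209–242 m interval has Δρ < 0: lighter water underlies denser water.

209–242 m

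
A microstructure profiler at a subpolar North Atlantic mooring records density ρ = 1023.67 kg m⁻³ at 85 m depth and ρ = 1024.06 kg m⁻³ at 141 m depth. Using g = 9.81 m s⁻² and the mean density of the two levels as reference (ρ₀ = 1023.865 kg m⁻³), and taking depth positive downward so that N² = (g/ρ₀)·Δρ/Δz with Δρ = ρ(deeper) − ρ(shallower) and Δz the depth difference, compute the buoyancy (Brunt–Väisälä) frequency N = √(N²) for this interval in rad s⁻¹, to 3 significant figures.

Δρ = 1024.06 − 1023.67 = 0.39 kg m⁻³ over Δz = 141 − 85 = 56 m.
N² = (9.81/1023.865) × (0.39/56) = 6.6727 × 10⁻⁵ s⁻².
N = √(6.6727 × 10⁻⁵) = 8.1687 × 10⁻³ rad s⁻¹ ≈ 8.17 × 10⁻³ rad s⁻¹.

8.17 × 10⁻³ rad s⁻¹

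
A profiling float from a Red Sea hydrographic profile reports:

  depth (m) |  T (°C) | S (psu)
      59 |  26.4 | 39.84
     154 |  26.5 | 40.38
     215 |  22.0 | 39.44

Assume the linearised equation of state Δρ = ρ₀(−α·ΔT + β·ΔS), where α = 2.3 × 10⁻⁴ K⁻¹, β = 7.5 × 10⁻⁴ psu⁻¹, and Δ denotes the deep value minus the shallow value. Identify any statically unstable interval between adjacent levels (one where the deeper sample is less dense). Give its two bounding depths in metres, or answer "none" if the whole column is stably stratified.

Evaluate Δρ/ρ₀ = −αΔT + βΔS across each adjacent pair:
  59–154 m: −αΔT+βΔS = −(2.3 × 10⁻⁴)(+0.1)+(7.5 × 10⁻⁴)(+0.54) = 3.8 × 10⁻⁴ → stable
  154–215 m: −αΔT+βΔS = −(2.3 × 10⁻⁴)(-4.5)+(7.5 × 10⁻⁴)(-0.94) = 3.3 × 10⁻⁴ → stable
Every interval has Δρ > 0: the column is stably stratified throughout.

none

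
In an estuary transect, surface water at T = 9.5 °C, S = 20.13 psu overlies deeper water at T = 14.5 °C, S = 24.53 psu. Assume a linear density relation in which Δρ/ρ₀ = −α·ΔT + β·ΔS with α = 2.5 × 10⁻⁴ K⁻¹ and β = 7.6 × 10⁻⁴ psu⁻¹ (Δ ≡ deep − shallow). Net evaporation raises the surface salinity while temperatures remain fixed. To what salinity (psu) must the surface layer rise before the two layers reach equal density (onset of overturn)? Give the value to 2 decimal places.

22.89 psu

Neutral buoyancy requires −α(T_deep − T_surf) + β(S_deep − S_surf′) = 0.
S_surf′ = S_deep − (α/β)·ΔT = 24.53 − (2.5 × 10⁻⁴/7.6 × 10⁻⁴)·(+5.0) = 22.8853 psu.
Increase required: 22.8853 − 20.13 = 2.7553 psu.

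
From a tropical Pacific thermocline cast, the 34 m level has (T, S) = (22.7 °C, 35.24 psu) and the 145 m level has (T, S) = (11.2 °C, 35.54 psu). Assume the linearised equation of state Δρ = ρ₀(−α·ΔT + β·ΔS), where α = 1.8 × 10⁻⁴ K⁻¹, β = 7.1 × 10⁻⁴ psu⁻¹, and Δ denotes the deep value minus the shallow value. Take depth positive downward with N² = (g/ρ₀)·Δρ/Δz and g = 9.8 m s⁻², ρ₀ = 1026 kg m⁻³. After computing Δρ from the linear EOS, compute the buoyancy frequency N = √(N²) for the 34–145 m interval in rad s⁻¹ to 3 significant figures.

0.0142 rad s⁻¹

ΔT = -11.5 K, ΔS = +0.30 psu (deep − shallow).
Δρ/ρ₀ = −αΔT + βΔS = 2.07 × 10⁻³ + 2.13 × 10⁻⁴ = 2.283 × 10⁻³, so Δρ ≈ 2.342 kg m⁻³.
N² = (g/ρ₀)·Δρ/Δz = g·(Δρ/ρ₀)/Δz = 9.8 × 2.283 × 10⁻³ / 111 = 2.0156 × 10⁻⁴ s⁻².
N = √(2.0156 × 10⁻⁴) = 0.014197 rad s⁻¹ ≈ 0.0142 rad s⁻¹.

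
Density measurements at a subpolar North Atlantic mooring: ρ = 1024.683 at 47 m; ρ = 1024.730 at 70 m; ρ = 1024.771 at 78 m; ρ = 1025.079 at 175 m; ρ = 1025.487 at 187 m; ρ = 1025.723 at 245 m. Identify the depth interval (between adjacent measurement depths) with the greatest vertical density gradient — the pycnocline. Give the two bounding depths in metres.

175–187 m

Compute the density gradient over each adjacent pair:
  47–70 m: Δρ/Δz = 0.047/23 = 2.0 × 10⁻³ kg m⁻⁴
  70–78 m: Δρ/Δz = 0.041/8 = 5.1 × 10⁻³ kg m⁻⁴
  78–175 m: Δρ/Δz = 0.308/97 = 3.2 × 10⁻³ kg m⁻⁴
  175–187 m: Δρ/Δz = 0.408/12 = 0.034 kg m⁻⁴
  187–245 m: Δρ/Δz = 0.236/58 = 4.1 × 10⁻³ kg m⁻⁴
The largest gradient is in the 175–187 m interval — the pycnocline.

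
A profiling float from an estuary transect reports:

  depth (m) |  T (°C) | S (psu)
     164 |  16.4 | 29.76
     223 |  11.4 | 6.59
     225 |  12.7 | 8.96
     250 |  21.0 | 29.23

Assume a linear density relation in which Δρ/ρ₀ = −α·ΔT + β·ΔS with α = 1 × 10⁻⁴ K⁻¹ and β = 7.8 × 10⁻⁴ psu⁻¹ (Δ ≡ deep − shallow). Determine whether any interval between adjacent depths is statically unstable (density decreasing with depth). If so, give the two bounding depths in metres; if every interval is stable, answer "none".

164–223 m

Evaluate Δρ/ρ₀ = −αΔT + βΔS across each adjacent pair:
  164–223 m: −αΔT+βΔS = −(1 × 10⁻⁴)(-5.0)+(7.8 × 10⁻⁴)(-23.17) = -0.018 → UNSTABLE
  223–225 m: −αΔT+βΔS = −(1 × 10⁻⁴)(+1.3)+(7.8 × 10⁻⁴)(+2.37) = 1.7 × 10⁻³ → stable
  225–250 m: −αΔT+βΔS = −(1 × 10⁻⁴)(+8.3)+(7.8 × 10⁻⁴)(+20.27) = 0.015 → stable
The 164–223 m interval has Δρ < 0: lighter water underlies denser water.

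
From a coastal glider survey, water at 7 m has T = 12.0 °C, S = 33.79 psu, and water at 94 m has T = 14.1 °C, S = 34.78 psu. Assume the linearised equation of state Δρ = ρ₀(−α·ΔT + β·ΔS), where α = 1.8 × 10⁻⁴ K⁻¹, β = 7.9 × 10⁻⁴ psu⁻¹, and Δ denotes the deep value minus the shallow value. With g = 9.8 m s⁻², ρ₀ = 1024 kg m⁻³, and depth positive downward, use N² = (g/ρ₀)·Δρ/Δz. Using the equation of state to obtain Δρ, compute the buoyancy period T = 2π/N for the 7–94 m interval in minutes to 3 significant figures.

ΔT = +2.1 K, ΔS = +0.99 psu (deep − shallow).
Δρ/ρ₀ = −αΔT + βΔS = -3.78 × 10⁻⁴ + 7.821 × 10⁻⁴ = 4.041 × 10⁻⁴, so Δρ ≈ 0.4138 kg m⁻³.
N² = (g/ρ₀)·Δρ/Δz = g·(Δρ/ρ₀)/Δz = 9.8 × 4.041 × 10⁻⁴ / 87 = 4.5519 × 10⁻⁵ s⁻².
N = √(4.5519 × 10⁻⁵) = 6.7468 × 10⁻³ rad s⁻¹ → T = 2π/N = 931.28 s = 15.521 min ≈ 15.5 min.

15.5 min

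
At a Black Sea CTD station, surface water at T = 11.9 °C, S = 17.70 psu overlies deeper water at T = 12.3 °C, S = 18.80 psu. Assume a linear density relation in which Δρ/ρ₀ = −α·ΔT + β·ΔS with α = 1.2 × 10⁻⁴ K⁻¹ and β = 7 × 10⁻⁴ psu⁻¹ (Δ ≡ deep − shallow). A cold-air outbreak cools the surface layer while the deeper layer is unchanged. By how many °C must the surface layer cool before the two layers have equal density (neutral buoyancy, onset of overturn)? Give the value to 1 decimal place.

Neutral buoyancy requires Δρ = 0, i.e. −α(T_deep − T_surf′) + β(S_deep − S_surf) = 0.
T_surf′ = T_deep − (β/α)·ΔS = 12.3 − (7 × 10⁻⁴/1.2 × 10⁻⁴)·(+1.10) = 5.883 °C.
Cooling required: 11.9 − (5.883) = 6.017 °C.

6.0 °C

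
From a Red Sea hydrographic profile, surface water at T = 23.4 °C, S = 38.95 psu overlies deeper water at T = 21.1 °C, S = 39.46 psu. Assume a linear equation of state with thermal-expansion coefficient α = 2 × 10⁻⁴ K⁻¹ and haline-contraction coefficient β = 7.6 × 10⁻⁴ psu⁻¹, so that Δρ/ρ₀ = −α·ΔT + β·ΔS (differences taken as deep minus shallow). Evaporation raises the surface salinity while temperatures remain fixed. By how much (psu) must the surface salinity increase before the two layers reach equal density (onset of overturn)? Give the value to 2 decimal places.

Neutral buoyancy requires −α(T_deep − T_surf) + β(S_deep − S_surf′) = 0.
S_surf′ = S_deep − (α/β)·ΔT = 39.46 − (2 × 10⁻⁴/7.6 × 10⁻⁴)·(-2.3) = 40.0653 psu.
Increase required: 40.0653 − 38.95 = 1.1153 psu.

1.12 psu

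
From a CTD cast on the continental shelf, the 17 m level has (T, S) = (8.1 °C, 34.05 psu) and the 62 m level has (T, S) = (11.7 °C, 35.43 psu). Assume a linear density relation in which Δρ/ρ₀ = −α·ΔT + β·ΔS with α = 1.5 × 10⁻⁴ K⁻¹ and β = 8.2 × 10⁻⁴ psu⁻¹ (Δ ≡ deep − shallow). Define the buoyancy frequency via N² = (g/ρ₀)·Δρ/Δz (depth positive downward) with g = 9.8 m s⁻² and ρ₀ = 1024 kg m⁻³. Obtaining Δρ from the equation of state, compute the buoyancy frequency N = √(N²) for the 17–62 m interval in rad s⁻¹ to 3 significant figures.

ΔT = +3.6 K, ΔS = +1.38 psu (deep − shallow).
Δρ/ρ₀ = −αΔT + βΔS = -5.40 × 10⁻⁴ + 1.1316 × 10⁻³ = 5.916 × 10⁻⁴, so Δρ ≈ 0.6058 kg m⁻³.
N² = (g/ρ₀)·Δρ/Δz = g·(Δρ/ρ₀)/Δz = 9.8 × 5.916 × 10⁻⁴ / 45 = 1.2884 × 10⁻⁴ s⁻².
N = √(1.2884 × 10⁻⁴) = 0.011351 rad s⁻¹ ≈ 0.0114 rad s⁻¹.

0.0114 rad s⁻¹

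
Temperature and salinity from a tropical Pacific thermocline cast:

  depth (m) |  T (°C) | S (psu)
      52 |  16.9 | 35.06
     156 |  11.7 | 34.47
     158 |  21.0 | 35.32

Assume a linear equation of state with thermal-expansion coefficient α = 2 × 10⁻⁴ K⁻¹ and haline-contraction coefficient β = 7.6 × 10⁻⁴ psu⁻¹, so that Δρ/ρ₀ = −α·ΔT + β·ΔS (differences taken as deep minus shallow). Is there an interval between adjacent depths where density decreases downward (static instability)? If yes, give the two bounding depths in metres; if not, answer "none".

Evaluate Δρ/ρ₀ = −αΔT + βΔS across each adjacent pair:
  52–156 m: −αΔT+βΔS = −(2 × 10⁻⁴)(-5.2)+(7.6 × 10⁻⁴)(-0.59) = 5.9 × 10⁻⁴ → stable
  156–158 m: −αΔT+βΔS = −(2 × 10⁻⁴)(+9.3)+(7.6 × 10⁻⁴)(+0.85) = -1.2 × 10⁻³ → UNSTABLE
The 156–158 m interval has Δρ < 0: lighter water underlies denser water.

156–158 m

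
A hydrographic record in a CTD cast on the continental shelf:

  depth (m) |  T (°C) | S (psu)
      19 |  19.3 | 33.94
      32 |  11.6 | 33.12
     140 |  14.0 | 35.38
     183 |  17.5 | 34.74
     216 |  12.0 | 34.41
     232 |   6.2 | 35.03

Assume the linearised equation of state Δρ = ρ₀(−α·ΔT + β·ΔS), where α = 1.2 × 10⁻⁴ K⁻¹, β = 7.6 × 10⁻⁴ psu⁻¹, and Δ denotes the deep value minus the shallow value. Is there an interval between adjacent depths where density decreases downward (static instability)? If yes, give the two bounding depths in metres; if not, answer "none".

140–183 m

Evaluate Δρ/ρ₀ = −αΔT + βΔS across each adjacent pair:
  19–32 m: −αΔT+βΔS = −(1.2 × 10⁻⁴)(-7.7)+(7.6 × 10⁻⁴)(-0.82) = 3.0 × 10⁻⁴ → stable
  32–140 m: −αΔT+βΔS = −(1.2 × 10⁻⁴)(+2.4)+(7.6 × 10⁻⁴)(+2.26) = 1.4 × 10⁻³ → stable
  140–183 m: −αΔT+βΔS = −(1.2 × 10⁻⁴)(+3.5)+(7.6 × 10⁻⁴)(-0.64) = -9.1 × 10⁻⁴ → UNSTABLE
  183–216 m: −αΔT+βΔS = −(1.2 × 10⁻⁴)(-5.5)+(7.6 × 10⁻⁴)(-0.33) = 4.1 × 10⁻⁴ → stable
  216–232 m: −αΔT+βΔS = −(1.2 × 10⁻⁴)(-5.8)+(7.6 × 10⁻⁴)(+0.62) = 1.2 × 10⁻³ → stable
The 140–183 m interval has Δρ < 0: lighter water underlies denser water.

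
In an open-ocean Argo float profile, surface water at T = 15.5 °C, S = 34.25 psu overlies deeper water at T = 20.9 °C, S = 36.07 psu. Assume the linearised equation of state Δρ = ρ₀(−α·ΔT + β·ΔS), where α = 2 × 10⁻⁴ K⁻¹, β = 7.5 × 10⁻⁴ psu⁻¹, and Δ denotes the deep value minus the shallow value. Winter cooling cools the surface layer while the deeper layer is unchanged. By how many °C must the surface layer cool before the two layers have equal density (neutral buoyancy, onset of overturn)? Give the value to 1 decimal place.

1.4 °C

Neutral buoyancy requires Δρ = 0, i.e. −α(T_deep − T_surf′) + β(S_deep − S_surf) = 0.
T_surf′ = T_deep − (β/α)·ΔS = 20.9 − (7.5 × 10⁻⁴/2 × 10⁻⁴)·(+1.82) = 14.075 °C.
Cooling required: 15.5 − (14.075) = 1.425 °C.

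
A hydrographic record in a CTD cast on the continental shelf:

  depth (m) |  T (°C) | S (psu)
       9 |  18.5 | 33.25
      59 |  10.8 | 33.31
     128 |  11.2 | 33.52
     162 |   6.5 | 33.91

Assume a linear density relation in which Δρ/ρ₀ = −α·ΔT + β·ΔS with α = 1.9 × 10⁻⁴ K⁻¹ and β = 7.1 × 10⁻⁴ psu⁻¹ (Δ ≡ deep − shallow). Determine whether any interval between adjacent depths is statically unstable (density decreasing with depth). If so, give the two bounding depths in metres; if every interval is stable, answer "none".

none

Evaluate Δρ/ρ₀ = −αΔT + βΔS across each adjacent pair:
  9–59 m: −αΔT+βΔS = −(1.9 × 10⁻⁴)(-7.7)+(7.1 × 10⁻⁴)(+0.06) = 1.5 × 10⁻³ → stable
  59–128 m: −αΔT+βΔS = −(1.9 × 10⁻⁴)(+0.4)+(7.1 × 10⁻⁴)(+0.21) = 7.3 × 10⁻⁵ → stable
  128–162 m: −αΔT+βΔS = −(1.9 × 10⁻⁴)(-4.7)+(7.1 × 10⁻⁴)(+0.39) = 1.2 × 10⁻³ → stable
Every interval has Δρ > 0: the column is stably stratified throughout.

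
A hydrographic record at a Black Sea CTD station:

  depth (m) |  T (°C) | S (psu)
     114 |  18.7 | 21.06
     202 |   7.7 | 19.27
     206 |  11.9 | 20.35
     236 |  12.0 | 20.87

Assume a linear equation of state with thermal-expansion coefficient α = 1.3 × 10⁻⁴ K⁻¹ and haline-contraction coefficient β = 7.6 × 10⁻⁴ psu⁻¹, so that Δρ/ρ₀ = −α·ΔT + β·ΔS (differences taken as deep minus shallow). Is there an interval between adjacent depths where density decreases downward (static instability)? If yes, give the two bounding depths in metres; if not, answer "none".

none

Evaluate Δρ/ρ₀ = −αΔT + βΔS across each adjacent pair:
  114–202 m: −αΔT+βΔS = −(1.3 × 10⁻⁴)(-11.0)+(7.6 × 10⁻⁴)(-1.79) = 7.0 × 10⁻⁵ → stable
  202–206 m: −αΔT+βΔS = −(1.3 × 10⁻⁴)(+4.2)+(7.6 × 10⁻⁴)(+1.08) = 2.7 × 10⁻⁴ → stable
  206–236 m: −αΔT+βΔS = −(1.3 × 10⁻⁴)(+0.1)+(7.6 × 10⁻⁴)(+0.52) = 3.8 × 10⁻⁴ → stable
Every interval has Δρ > 0: the column is stably stratified throughout.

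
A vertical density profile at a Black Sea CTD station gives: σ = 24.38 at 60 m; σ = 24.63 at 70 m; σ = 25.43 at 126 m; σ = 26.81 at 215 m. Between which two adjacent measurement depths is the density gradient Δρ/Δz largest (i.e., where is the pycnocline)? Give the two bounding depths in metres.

Compute the density gradient over each adjacent pair:
  60–70 m: Δρ/Δz = 0.25/10 = 0.025 kg m⁻⁴
  70–126 m: Δρ/Δz = 0.80/56 = 0.014 kg m⁻⁴
  126–215 m: Δρ/Δz = 1.38/89 = 0.016 kg m⁻⁴
The largest gradient is in the 60–70 m interval — the pycnocline.

60–70 m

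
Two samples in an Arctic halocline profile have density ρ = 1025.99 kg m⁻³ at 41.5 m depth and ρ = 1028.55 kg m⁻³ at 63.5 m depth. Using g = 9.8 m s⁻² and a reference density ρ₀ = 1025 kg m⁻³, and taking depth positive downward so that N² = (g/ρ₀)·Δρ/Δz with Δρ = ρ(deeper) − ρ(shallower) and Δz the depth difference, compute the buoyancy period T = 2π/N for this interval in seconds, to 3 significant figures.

188 s

Δρ = 1028.55 − 1025.99 = 2.56 kg m⁻³ over Δz = 63.5 − 41.5 = 22 m.
N² = (9.8/1025) × (2.56/22) = 1.1125 × 10⁻³ s⁻².
N = √(1.1125 × 10⁻³) = 0.033354 rad s⁻¹, so T = 2π/N = 188.38 s ≈ 188 s.
N² > 0, so the interval is statically stable.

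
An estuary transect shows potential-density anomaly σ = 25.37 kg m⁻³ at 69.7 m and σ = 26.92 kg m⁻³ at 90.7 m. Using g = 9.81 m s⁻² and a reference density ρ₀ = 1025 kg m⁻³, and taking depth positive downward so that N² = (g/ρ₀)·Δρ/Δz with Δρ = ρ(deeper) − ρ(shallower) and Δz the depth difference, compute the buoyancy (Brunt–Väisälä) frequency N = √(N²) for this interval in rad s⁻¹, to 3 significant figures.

Δρ = 1026.92 − 1025.37 = 1.55 kg m⁻³ over Δz = 90.7 − 69.7 = 21 m.
N² = (9.81/1025) × (1.55/21) = 7.0641 × 10⁻⁴ s⁻².
N = √(7.0641 × 10⁻⁴) = 0.026578 rad s⁻¹ ≈ 0.0266 rad s⁻¹.

0.0266 rad s⁻¹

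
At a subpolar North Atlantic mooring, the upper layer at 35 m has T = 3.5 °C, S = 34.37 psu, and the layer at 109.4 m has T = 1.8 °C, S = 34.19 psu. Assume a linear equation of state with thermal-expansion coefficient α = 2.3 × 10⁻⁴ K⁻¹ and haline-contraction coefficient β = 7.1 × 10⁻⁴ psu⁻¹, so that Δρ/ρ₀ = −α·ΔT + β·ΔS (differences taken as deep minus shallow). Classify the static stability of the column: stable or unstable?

ΔT = 1.8 − 3.5 = -1.7 K and ΔS = 34.19 − 34.37 = -0.18 psu (deep − shallow).
−αΔT = 3.91 × 10⁻⁴; βΔS = -1.278 × 10⁻⁴; sum Δρ/ρ₀ = 2.632 × 10⁻⁴.
Δρ/ρ₀ > 0, so Δρ > 0: deeper water is denser → statically stable.

stable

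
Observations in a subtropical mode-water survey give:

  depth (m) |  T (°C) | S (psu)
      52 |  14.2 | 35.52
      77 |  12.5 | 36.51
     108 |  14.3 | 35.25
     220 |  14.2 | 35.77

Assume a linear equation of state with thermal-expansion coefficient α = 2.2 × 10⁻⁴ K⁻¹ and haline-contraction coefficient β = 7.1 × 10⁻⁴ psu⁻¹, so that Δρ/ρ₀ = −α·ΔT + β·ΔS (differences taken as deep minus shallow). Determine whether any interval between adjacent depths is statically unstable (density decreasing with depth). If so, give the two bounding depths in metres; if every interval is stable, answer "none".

77–108 m

Evaluate Δρ/ρ₀ = −αΔT + βΔS across each adjacent pair:
  52–77 m: −αΔT+βΔS = −(2.2 × 10⁻⁴)(-1.7)+(7.1 × 10⁻⁴)(+0.99) = 1.1 × 10⁻³ → stable
  77–108 m: −αΔT+βΔS = −(2.2 × 10⁻⁴)(+1.8)+(7.1 × 10⁻⁴)(-1.26) = -1.3 × 10⁻³ → UNSTABLE
  108–220 m: −αΔT+βΔS = −(2.2 × 10⁻⁴)(-0.1)+(7.1 × 10⁻⁴)(+0.52) = 3.9 × 10⁻⁴ → stable
The 77–108 m interval has Δρ < 0: lighter water underlies denser water.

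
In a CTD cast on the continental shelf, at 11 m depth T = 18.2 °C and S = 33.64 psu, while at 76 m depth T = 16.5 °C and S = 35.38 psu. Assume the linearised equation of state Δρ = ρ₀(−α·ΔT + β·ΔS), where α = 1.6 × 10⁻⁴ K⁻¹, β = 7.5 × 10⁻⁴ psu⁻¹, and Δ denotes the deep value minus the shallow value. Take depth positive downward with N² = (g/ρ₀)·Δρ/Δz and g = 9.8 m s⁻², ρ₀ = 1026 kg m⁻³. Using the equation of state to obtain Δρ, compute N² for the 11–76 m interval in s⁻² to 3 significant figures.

2.38 × 10⁻⁴ s⁻²

ΔT = -1.7 K, ΔS = +1.74 psu (deep − shallow).
Δρ/ρ₀ = −αΔT + βΔS = 2.72 × 10⁻⁴ + 1.305 × 10⁻³ = 1.577 × 10⁻³, so Δρ ≈ 1.618 kg m⁻³.
N² = (g/ρ₀)·Δρ/Δz = g·(Δρ/ρ₀)/Δz = 9.8 × 1.577 × 10⁻³ / 65 = 2.3776 × 10⁻⁴ s⁻² ≈ 2.38 × 10⁻⁴ s⁻².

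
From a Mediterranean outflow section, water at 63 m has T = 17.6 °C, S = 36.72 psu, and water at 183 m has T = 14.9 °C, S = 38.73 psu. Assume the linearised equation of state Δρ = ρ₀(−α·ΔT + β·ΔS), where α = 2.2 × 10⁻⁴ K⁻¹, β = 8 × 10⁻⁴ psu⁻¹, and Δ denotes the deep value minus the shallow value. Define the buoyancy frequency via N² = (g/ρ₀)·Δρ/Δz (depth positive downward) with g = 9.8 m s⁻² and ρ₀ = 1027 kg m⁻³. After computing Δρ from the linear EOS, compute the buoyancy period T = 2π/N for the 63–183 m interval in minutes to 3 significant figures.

7.81 min

ΔT = -2.7 K, ΔS = +2.01 psu (deep − shallow).
Δρ/ρ₀ = −αΔT + βΔS = 5.94 × 10⁻⁴ + 1.608 × 10⁻³ = 2.202 × 10⁻³, so Δρ ≈ 2.261 kg m⁻³.
N² = (g/ρ₀)·Δρ/Δz = g·(Δρ/ρ₀)/Δz = 9.8 × 2.202 × 10⁻³ / 120 = 1.7983 × 10⁻⁴ s⁻².
N = √(1.7983 × 10⁻⁴) = 0.013410 rad s⁻¹ → T = 2π/N = 468.54 s = 7.8090 min ≈ 7.81 min.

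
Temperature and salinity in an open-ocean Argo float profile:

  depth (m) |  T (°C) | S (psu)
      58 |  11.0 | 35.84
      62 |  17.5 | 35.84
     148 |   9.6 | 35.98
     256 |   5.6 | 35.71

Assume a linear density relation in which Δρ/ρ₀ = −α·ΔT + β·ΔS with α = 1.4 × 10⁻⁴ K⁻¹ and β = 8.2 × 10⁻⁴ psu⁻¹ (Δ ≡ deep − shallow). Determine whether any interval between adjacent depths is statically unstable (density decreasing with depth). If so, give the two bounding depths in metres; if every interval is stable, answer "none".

58–62 m

Evaluate Δρ/ρ₀ = −αΔT + βΔS across each adjacent pair:
  58–62 m: −αΔT+βΔS = −(1.4 × 10⁻⁴)(+6.5)+(8.2 × 10⁻⁴)(+0.00) = -9.1 × 10⁻⁴ → UNSTABLE
  62–148 m: −αΔT+βΔS = −(1.4 × 10⁻⁴)(-7.9)+(8.2 × 10⁻⁴)(+0.14) = 1.2 × 10⁻³ → stable
  148–256 m: −αΔT+βΔS = −(1.4 × 10⁻⁴)(-4.0)+(8.2 × 10⁻⁴)(-0.27) = 3.4 × 10⁻⁴ → stable
The 58–62 m interval has Δρ < 0: lighter water underlies denser water.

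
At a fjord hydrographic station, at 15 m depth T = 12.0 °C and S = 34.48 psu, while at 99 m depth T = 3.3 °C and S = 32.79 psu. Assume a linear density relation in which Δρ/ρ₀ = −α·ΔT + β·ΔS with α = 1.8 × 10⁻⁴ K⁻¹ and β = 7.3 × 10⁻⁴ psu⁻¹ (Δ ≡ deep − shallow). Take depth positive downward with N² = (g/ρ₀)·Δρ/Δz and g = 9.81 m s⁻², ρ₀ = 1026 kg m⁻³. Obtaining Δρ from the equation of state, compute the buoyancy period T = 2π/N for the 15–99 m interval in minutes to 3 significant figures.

16.8 min

ΔT = -8.7 K, ΔS = -1.69 psu (deep − shallow).
Δρ/ρ₀ = −αΔT + βΔS = 1.566 × 10⁻³ − 1.2337 × 10⁻³ = 3.323 × 10⁻⁴, so Δρ ≈ 0.3409 kg m⁻³.
N² = (g/ρ₀)·Δρ/Δz = g·(Δρ/ρ₀)/Δz = 9.81 × 3.323 × 10⁻⁴ / 84 = 3.8808 × 10⁻⁵ s⁻².
N = √(3.8808 × 10⁻⁵) = 6.2296 × 10⁻³ rad s⁻¹ → T = 2π/N = 1.0086 × 10³ s = 16.810 min ≈ 16.8 min.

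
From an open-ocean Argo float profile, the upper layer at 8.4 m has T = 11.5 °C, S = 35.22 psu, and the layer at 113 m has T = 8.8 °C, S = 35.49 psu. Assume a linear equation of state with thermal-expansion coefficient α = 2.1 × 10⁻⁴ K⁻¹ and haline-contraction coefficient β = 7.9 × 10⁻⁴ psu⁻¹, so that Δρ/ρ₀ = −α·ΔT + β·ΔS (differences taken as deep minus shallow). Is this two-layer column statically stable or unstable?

stable

ΔT = 8.8 − 11.5 = -2.7 K and ΔS = 35.49 − 35.22 = +0.27 psu (deep − shallow).
−αΔT = 5.67 × 10⁻⁴; βΔS = 2.133 × 10⁻⁴; sum Δρ/ρ₀ = 7.803 × 10⁻⁴.
Δρ/ρ₀ > 0, so Δρ > 0: deeper water is denser → statically stable.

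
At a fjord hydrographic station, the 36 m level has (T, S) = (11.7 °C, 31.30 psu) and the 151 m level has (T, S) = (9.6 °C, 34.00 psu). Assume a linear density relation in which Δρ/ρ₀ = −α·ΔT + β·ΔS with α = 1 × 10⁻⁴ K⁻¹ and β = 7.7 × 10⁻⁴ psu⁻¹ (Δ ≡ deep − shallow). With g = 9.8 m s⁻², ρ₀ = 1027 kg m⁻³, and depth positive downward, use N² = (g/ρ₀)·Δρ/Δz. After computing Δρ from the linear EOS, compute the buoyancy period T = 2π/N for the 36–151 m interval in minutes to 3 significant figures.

ΔT = -2.1 K, ΔS = +2.70 psu (deep − shallow).
Δρ/ρ₀ = −αΔT + βΔS = 2.10 × 10⁻⁴ + 2.079 × 10⁻³ = 2.289 × 10⁻³, so Δρ ≈ 2.351 kg m⁻³.
N² = (g/ρ₀)·Δρ/Δz = g·(Δρ/ρ₀)/Δz = 9.8 × 2.289 × 10⁻³ / 115 = 1.9506 × 10⁻⁴ s⁻².
N = √(1.9506 × 10⁻⁴) = 0.013966 rad s⁻¹ → T = 2π/N = 449.89 s = 7.4982 min ≈ 7.50 min.

7.50 min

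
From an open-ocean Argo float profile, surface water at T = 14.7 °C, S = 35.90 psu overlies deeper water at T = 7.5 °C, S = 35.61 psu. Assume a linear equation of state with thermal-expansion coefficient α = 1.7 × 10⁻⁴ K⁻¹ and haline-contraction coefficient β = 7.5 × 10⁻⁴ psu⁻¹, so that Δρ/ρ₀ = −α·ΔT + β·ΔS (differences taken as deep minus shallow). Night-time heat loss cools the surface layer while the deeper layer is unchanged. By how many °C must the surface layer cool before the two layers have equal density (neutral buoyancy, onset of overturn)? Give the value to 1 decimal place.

Neutral buoyancy requires Δρ = 0, i.e. −α(T_deep − T_surf′) + β(S_deep − S_surf) = 0.
T_surf′ = T_deep − (β/α)·ΔS = 7.5 − (7.5 × 10⁻⁴/1.7 × 10⁻⁴)·(-0.29) = 8.779 °C.
Cooling required: 14.7 − (8.779) = 5.921 °C.

5.9 °C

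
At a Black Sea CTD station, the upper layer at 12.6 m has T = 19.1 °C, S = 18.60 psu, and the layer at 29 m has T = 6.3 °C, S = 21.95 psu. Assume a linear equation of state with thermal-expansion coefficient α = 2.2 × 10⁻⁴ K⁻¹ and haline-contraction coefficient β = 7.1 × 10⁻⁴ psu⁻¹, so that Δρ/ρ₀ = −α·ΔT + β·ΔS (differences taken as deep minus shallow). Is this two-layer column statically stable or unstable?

ΔT = 6.3 − 19.1 = -12.8 K and ΔS = 21.95 − 18.60 = +3.35 psu (deep − shallow).
−αΔT = 2.816 × 10⁻³; βΔS = 2.3785 × 10⁻³; sum Δρ/ρ₀ = 5.1945 × 10⁻³.
Δρ/ρ₀ > 0, so Δρ > 0: deeper water is denser → statically stable.

stable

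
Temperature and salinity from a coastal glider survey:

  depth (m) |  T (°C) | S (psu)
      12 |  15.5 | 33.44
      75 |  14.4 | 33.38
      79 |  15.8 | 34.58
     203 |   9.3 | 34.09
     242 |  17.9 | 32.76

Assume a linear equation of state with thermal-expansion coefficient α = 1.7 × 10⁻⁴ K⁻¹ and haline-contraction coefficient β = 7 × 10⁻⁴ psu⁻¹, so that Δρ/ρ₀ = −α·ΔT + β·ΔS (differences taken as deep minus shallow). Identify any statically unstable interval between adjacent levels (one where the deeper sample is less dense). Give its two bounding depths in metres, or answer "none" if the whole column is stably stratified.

Evaluate Δρ/ρ₀ = −αΔT + βΔS across each adjacent pair:
  12–75 m: −αΔT+βΔS = −(1.7 × 10⁻⁴)(-1.1)+(7 × 10⁻⁴)(-0.06) = 1.5 × 10⁻⁴ → stable
  75–79 m: −αΔT+βΔS = −(1.7 × 10⁻⁴)(+1.4)+(7 × 10⁻⁴)(+1.20) = 6.0 × 10⁻⁴ → stable
  79–203 m: −αΔT+βΔS = −(1.7 × 10⁻⁴)(-6.5)+(7 × 10⁻⁴)(-0.49) = 7.6 × 10⁻⁴ → stable
  203–242 m: −αΔT+βΔS = −(1.7 × 10⁻⁴)(+8.6)+(7 × 10⁻⁴)(-1.33) = -2.4 × 10⁻³ → UNSTABLE
The 203–242 m interval has Δρ < 0: lighter water underlies denser water.

203–242 m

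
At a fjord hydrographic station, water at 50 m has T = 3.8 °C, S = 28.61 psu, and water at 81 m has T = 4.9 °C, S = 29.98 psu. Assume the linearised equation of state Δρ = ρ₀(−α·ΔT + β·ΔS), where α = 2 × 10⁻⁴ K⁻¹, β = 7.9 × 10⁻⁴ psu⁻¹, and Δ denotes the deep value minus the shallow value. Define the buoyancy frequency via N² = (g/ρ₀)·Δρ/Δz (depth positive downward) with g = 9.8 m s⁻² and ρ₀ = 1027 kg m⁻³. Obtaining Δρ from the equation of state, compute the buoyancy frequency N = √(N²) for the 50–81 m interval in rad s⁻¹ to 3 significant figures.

0.0165 rad s⁻¹

ΔT = +1.1 K, ΔS = +1.37 psu (deep − shallow).
Δρ/ρ₀ = −αΔT + βΔS = -2.20 × 10⁻⁴ + 1.0823 × 10⁻³ = 8.623 × 10⁻⁴, so Δρ ≈ 0.8856 kg m⁻³.
N² = (g/ρ₀)·Δρ/Δz = g·(Δρ/ρ₀)/Δz = 9.8 × 8.623 × 10⁻⁴ / 31 = 2.7260 × 10⁻⁴ s⁻².
N = √(2.7260 × 10⁻⁴) = 0.016511 rad s⁻¹ ≈ 0.0165 rad s⁻¹.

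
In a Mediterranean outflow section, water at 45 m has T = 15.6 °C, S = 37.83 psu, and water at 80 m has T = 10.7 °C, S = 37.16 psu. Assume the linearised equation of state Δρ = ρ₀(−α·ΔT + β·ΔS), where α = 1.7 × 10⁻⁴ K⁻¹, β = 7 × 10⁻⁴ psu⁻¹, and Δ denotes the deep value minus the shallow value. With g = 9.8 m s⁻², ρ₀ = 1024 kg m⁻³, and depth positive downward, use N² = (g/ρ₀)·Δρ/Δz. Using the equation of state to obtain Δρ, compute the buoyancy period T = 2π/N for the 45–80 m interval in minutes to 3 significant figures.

ΔT = -4.9 K, ΔS = -0.67 psu (deep − shallow).
Δρ/ρ₀ = −αΔT + βΔS = 8.33 × 10⁻⁴ − 4.69 × 10⁻⁴ = 3.64 × 10⁻⁴, so Δρ ≈ 0.3727 kg m⁻³.
N² = (g/ρ₀)·Δρ/Δz = g·(Δρ/ρ₀)/Δz = 9.8 × 3.64 × 10⁻⁴ / 35 = 1.0192 × 10⁻⁴ s⁻².
N = √(1.0192 × 10⁻⁴) = 0.010096 rad s⁻¹ → T = 2π/N = 622.34 s = 10.372 min ≈ 10.4 min.

10.4 min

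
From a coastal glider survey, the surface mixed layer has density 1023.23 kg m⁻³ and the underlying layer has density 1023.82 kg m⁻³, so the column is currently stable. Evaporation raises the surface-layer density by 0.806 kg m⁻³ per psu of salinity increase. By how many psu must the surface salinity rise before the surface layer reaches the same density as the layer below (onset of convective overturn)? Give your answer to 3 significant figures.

0.732 psu

Density deficit of the surface layer: 1023.82 − 1023.23 = 0.59 kg m⁻³.
Required change = 0.59 / 0.806 = 0.732 psu.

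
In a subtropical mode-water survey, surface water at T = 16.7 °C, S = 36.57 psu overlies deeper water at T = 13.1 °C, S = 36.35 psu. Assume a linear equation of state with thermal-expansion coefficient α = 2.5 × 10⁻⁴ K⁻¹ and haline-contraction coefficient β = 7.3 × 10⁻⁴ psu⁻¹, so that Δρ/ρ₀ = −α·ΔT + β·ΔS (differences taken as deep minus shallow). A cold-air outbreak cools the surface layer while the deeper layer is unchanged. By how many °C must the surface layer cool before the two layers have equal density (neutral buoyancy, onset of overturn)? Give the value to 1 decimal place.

Neutral buoyancy requires Δρ = 0, i.e. −α(T_deep − T_surf′) + β(S_deep − S_surf) = 0.
T_surf′ = T_deep − (β/α)·ΔS = 13.1 − (7.3 × 10⁻⁴/2.5 × 10⁻⁴)·(-0.22) = 13.742 °C.
Cooling required: 16.7 − (13.742) = 2.958 °C.

3.0 °C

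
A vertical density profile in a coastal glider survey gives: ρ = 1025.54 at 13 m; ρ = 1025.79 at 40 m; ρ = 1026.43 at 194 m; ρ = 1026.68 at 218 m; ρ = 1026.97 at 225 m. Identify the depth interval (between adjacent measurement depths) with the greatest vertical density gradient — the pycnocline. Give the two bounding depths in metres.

218–225 m

Compute the density gradient over each adjacent pair:
  13–40 m: Δρ/Δz = 0.25/27 = 9.3 × 10⁻³ kg m⁻⁴
  40–194 m: Δρ/Δz = 0.64/154 = 4.2 × 10⁻³ kg m⁻⁴
  194–218 m: Δρ/Δz = 0.25/24 = 0.010 kg m⁻⁴
  218–225 m: Δρ/Δz = 0.29/7 = 0.041 kg m⁻⁴
The largest gradient is in the 218–225 m interval — the pycnocline.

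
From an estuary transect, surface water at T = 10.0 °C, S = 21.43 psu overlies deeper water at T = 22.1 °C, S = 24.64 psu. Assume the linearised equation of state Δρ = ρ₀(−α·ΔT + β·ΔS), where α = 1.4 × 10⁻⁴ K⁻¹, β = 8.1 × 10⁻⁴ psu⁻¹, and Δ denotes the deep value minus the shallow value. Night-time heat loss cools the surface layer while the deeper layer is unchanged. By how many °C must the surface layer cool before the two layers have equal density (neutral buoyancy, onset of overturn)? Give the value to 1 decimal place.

Neutral buoyancy requires Δρ = 0, i.e. −α(T_deep − T_surf′) + β(S_deep − S_surf) = 0.
T_surf′ = T_deep − (β/α)·ΔS = 22.1 − (8.1 × 10⁻⁴/1.4 × 10⁻⁴)·(+3.21) = 3.528 °C.
Cooling required: 10.0 − (3.528) = 6.472 °C.

6.5 °C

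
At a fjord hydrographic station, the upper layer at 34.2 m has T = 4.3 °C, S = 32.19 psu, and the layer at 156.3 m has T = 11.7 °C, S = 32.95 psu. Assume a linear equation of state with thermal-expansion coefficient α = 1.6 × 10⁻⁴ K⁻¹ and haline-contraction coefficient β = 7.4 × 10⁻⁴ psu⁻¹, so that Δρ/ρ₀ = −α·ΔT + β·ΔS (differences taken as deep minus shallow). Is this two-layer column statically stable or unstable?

unstable

ΔT = 11.7 − 4.3 = +7.4 K and ΔS = 32.95 − 32.19 = +0.76 psu (deep − shallow).
−αΔT = -1.184 × 10⁻³; βΔS = 5.624 × 10⁻⁴; sum Δρ/ρ₀ = -6.216 × 10⁻⁴.
Δρ/ρ₀ < 0, so Δρ < 0: deeper water is lighter → statically unstable; the column would overturn.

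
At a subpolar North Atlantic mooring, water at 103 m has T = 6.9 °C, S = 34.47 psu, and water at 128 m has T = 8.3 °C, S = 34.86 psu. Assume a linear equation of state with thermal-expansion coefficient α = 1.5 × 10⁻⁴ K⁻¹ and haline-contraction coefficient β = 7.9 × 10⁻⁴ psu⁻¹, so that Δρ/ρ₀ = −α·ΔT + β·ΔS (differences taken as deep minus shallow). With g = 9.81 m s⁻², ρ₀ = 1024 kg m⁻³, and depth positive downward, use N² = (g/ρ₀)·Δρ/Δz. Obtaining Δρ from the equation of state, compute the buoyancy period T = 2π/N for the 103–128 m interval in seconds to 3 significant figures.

1.01 × 10³ s

ΔT = +1.4 K, ΔS = +0.39 psu (deep − shallow).
Δρ/ρ₀ = −αΔT + βΔS = -2.10 × 10⁻⁴ + 3.081 × 10⁻⁴ = 9.81 × 10⁻⁵, so Δρ ≈ 0.1005 kg m⁻³.
N² = (g/ρ₀)·Δρ/Δz = g·(Δρ/ρ₀)/Δz = 9.81 × 9.81 × 10⁻⁵ / 25 = 3.8494 × 10⁻⁵ s⁻².
N = √(3.8494 × 10⁻⁵) = 6.2044 × 10⁻³ rad s⁻¹ → T = 2π/N = 1.0127 × 10³ s ≈ 1.01 × 10³ s.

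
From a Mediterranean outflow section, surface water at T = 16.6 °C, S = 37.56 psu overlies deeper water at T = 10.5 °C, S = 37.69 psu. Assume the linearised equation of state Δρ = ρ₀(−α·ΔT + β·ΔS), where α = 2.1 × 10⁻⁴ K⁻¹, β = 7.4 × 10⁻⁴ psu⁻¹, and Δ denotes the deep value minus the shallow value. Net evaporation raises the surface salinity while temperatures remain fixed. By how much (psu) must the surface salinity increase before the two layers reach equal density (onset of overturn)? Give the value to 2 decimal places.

1.86 psu

Neutral buoyancy requires −α(T_deep − T_surf) + β(S_deep − S_surf′) = 0.
S_surf′ = S_deep − (α/β)·ΔT = 37.69 − (2.1 × 10⁻⁴/7.4 × 10⁻⁴)·(-6.1) = 39.4211 psu.
Increase required: 39.4211 − 37.56 = 1.8611 psu.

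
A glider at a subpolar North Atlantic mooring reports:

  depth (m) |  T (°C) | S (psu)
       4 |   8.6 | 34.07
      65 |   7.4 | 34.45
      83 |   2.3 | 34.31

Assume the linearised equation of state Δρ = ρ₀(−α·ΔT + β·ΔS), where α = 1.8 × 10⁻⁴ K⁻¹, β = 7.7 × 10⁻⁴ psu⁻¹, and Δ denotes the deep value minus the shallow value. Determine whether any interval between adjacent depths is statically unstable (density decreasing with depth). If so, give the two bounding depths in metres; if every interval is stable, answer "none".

none

Evaluate Δρ/ρ₀ = −αΔT + βΔS across each adjacent pair:
  4–65 m: −αΔT+βΔS = −(1.8 × 10⁻⁴)(-1.2)+(7.7 × 10⁻⁴)(+0.38) = 5.1 × 10⁻⁴ → stable
  65–83 m: −αΔT+βΔS = −(1.8 × 10⁻⁴)(-5.1)+(7.7 × 10⁻⁴)(-0.14) = 8.1 × 10⁻⁴ → stable
Every interval has Δρ > 0: the column is stably stratified throughout.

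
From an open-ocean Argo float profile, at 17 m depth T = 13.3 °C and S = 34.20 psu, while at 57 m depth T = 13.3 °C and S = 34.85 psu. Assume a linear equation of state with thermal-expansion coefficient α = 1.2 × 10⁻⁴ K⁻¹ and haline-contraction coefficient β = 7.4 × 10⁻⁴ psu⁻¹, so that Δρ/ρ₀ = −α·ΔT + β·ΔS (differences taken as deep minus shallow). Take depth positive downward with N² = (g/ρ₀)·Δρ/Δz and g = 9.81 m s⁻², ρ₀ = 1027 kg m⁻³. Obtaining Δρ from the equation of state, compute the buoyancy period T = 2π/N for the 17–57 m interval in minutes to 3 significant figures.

ΔT = +0.0 K, ΔS = +0.65 psu (deep − shallow).
Δρ/ρ₀ = −αΔT + βΔS = 0 + 4.81 × 10⁻⁴ = 4.81 × 10⁻⁴, so Δρ ≈ 0.4940 kg m⁻³.
N² = (g/ρ₀)·Δρ/Δz = g·(Δρ/ρ₀)/Δz = 9.81 × 4.81 × 10⁻⁴ / 40 = 1.1797 × 10⁻⁴ s⁻².
N = √(1.1797 × 10⁻⁴) = 0.010861 rad s⁻¹ → T = 2π/N = 578.51 s = 9.6418 min ≈ 9.64 min.

9.64 min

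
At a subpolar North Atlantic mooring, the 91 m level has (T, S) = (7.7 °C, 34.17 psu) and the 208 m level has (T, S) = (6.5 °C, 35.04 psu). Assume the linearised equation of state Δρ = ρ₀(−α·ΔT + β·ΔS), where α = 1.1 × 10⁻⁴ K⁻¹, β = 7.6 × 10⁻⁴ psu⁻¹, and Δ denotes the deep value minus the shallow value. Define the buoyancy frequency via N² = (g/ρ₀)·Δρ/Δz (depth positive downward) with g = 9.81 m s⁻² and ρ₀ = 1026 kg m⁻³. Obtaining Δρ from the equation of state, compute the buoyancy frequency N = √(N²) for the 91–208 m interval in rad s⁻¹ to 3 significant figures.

8.16 × 10⁻³ rad s⁻¹

ΔT = -1.2 K, ΔS = +0.87 psu (deep − shallow).
Δρ/ρ₀ = −αΔT + βΔS = 1.32 × 10⁻⁴ + 6.612 × 10⁻⁴ = 7.932 × 10⁻⁴, so Δρ ≈ 0.8138 kg m⁻³.
N² = (g/ρ₀)·Δρ/Δz = g·(Δρ/ρ₀)/Δz = 9.81 × 7.932 × 10⁻⁴ / 117 = 6.6507 × 10⁻⁵ s⁻².
N = √(6.6507 × 10⁻⁵) = 8.1552 × 10⁻³ rad s⁻¹ ≈ 8.16 × 10⁻³ rad s⁻¹.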